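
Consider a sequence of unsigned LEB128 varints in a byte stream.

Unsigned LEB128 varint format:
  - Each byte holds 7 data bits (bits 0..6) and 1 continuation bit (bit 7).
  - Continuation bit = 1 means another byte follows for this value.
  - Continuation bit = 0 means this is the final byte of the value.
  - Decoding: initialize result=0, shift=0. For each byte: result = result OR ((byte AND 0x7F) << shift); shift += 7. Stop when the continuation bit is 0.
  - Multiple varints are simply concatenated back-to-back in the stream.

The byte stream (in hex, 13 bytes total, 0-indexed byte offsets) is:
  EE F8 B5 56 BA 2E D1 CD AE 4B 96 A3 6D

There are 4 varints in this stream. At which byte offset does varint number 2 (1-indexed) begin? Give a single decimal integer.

Answer: 4

Derivation:
  byte[0]=0xEE cont=1 payload=0x6E=110: acc |= 110<<0 -> acc=110 shift=7
  byte[1]=0xF8 cont=1 payload=0x78=120: acc |= 120<<7 -> acc=15470 shift=14
  byte[2]=0xB5 cont=1 payload=0x35=53: acc |= 53<<14 -> acc=883822 shift=21
  byte[3]=0x56 cont=0 payload=0x56=86: acc |= 86<<21 -> acc=181238894 shift=28 [end]
Varint 1: bytes[0:4] = EE F8 B5 56 -> value 181238894 (4 byte(s))
  byte[4]=0xBA cont=1 payload=0x3A=58: acc |= 58<<0 -> acc=58 shift=7
  byte[5]=0x2E cont=0 payload=0x2E=46: acc |= 46<<7 -> acc=5946 shift=14 [end]
Varint 2: bytes[4:6] = BA 2E -> value 5946 (2 byte(s))
  byte[6]=0xD1 cont=1 payload=0x51=81: acc |= 81<<0 -> acc=81 shift=7
  byte[7]=0xCD cont=1 payload=0x4D=77: acc |= 77<<7 -> acc=9937 shift=14
  byte[8]=0xAE cont=1 payload=0x2E=46: acc |= 46<<14 -> acc=763601 shift=21
  byte[9]=0x4B cont=0 payload=0x4B=75: acc |= 75<<21 -> acc=158050001 shift=28 [end]
Varint 3: bytes[6:10] = D1 CD AE 4B -> value 158050001 (4 byte(s))
  byte[10]=0x96 cont=1 payload=0x16=22: acc |= 22<<0 -> acc=22 shift=7
  byte[11]=0xA3 cont=1 payload=0x23=35: acc |= 35<<7 -> acc=4502 shift=14
  byte[12]=0x6D cont=0 payload=0x6D=109: acc |= 109<<14 -> acc=1790358 shift=21 [end]
Varint 4: bytes[10:13] = 96 A3 6D -> value 1790358 (3 byte(s))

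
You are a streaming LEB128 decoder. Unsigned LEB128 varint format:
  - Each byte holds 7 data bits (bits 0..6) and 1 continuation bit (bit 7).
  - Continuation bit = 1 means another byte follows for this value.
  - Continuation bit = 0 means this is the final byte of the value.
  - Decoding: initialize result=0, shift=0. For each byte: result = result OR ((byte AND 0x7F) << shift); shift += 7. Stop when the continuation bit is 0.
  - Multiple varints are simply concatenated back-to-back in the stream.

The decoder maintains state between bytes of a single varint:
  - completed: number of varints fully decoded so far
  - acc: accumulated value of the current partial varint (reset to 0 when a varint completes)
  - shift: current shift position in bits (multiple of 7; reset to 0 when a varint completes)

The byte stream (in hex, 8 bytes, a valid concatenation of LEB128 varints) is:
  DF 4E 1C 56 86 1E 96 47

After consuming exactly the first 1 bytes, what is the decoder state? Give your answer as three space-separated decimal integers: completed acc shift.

byte[0]=0xDF cont=1 payload=0x5F: acc |= 95<<0 -> completed=0 acc=95 shift=7

Answer: 0 95 7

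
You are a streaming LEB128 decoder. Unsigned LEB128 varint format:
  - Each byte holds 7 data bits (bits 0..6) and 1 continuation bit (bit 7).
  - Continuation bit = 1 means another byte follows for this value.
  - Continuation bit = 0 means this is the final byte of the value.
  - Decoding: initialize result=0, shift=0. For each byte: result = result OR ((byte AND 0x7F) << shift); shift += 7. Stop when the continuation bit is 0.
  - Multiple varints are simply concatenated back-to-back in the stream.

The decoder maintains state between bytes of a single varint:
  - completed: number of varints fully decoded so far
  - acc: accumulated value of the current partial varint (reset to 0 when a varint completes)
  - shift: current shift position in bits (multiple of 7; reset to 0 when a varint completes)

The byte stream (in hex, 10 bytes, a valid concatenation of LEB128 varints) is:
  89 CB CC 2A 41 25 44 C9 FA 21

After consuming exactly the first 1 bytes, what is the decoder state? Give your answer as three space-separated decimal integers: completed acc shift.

byte[0]=0x89 cont=1 payload=0x09: acc |= 9<<0 -> completed=0 acc=9 shift=7

Answer: 0 9 7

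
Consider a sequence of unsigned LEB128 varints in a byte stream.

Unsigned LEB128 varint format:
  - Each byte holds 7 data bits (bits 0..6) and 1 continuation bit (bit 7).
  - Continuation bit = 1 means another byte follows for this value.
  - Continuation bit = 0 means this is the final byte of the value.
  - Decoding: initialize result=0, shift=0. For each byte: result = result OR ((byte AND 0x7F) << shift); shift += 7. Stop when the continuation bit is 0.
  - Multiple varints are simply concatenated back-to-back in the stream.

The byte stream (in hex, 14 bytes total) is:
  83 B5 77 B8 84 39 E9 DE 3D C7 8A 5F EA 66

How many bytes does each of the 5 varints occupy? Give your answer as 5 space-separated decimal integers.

Answer: 3 3 3 3 2

Derivation:
  byte[0]=0x83 cont=1 payload=0x03=3: acc |= 3<<0 -> acc=3 shift=7
  byte[1]=0xB5 cont=1 payload=0x35=53: acc |= 53<<7 -> acc=6787 shift=14
  byte[2]=0x77 cont=0 payload=0x77=119: acc |= 119<<14 -> acc=1956483 shift=21 [end]
Varint 1: bytes[0:3] = 83 B5 77 -> value 1956483 (3 byte(s))
  byte[3]=0xB8 cont=1 payload=0x38=56: acc |= 56<<0 -> acc=56 shift=7
  byte[4]=0x84 cont=1 payload=0x04=4: acc |= 4<<7 -> acc=568 shift=14
  byte[5]=0x39 cont=0 payload=0x39=57: acc |= 57<<14 -> acc=934456 shift=21 [end]
Varint 2: bytes[3:6] = B8 84 39 -> value 934456 (3 byte(s))
  byte[6]=0xE9 cont=1 payload=0x69=105: acc |= 105<<0 -> acc=105 shift=7
  byte[7]=0xDE cont=1 payload=0x5E=94: acc |= 94<<7 -> acc=12137 shift=14
  byte[8]=0x3D cont=0 payload=0x3D=61: acc |= 61<<14 -> acc=1011561 shift=21 [end]
Varint 3: bytes[6:9] = E9 DE 3D -> value 1011561 (3 byte(s))
  byte[9]=0xC7 cont=1 payload=0x47=71: acc |= 71<<0 -> acc=71 shift=7
  byte[10]=0x8A cont=1 payload=0x0A=10: acc |= 10<<7 -> acc=1351 shift=14
  byte[11]=0x5F cont=0 payload=0x5F=95: acc |= 95<<14 -> acc=1557831 shift=21 [end]
Varint 4: bytes[9:12] = C7 8A 5F -> value 1557831 (3 byte(s))
  byte[12]=0xEA cont=1 payload=0x6A=106: acc |= 106<<0 -> acc=106 shift=7
  byte[13]=0x66 cont=0 payload=0x66=102: acc |= 102<<7 -> acc=13162 shift=14 [end]
Varint 5: bytes[12:14] = EA 66 -> value 13162 (2 byte(s))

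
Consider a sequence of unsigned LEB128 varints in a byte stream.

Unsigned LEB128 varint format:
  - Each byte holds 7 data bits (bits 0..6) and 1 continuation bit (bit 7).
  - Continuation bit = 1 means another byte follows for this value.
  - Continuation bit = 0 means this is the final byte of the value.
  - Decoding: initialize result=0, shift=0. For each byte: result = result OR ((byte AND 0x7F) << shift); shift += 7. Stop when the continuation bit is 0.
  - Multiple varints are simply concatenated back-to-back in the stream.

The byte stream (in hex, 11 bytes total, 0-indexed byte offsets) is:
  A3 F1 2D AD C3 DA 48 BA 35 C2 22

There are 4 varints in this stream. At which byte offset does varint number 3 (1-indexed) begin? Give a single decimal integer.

Answer: 7

Derivation:
  byte[0]=0xA3 cont=1 payload=0x23=35: acc |= 35<<0 -> acc=35 shift=7
  byte[1]=0xF1 cont=1 payload=0x71=113: acc |= 113<<7 -> acc=14499 shift=14
  byte[2]=0x2D cont=0 payload=0x2D=45: acc |= 45<<14 -> acc=751779 shift=21 [end]
Varint 1: bytes[0:3] = A3 F1 2D -> value 751779 (3 byte(s))
  byte[3]=0xAD cont=1 payload=0x2D=45: acc |= 45<<0 -> acc=45 shift=7
  byte[4]=0xC3 cont=1 payload=0x43=67: acc |= 67<<7 -> acc=8621 shift=14
  byte[5]=0xDA cont=1 payload=0x5A=90: acc |= 90<<14 -> acc=1483181 shift=21
  byte[6]=0x48 cont=0 payload=0x48=72: acc |= 72<<21 -> acc=152478125 shift=28 [end]
Varint 2: bytes[3:7] = AD C3 DA 48 -> value 152478125 (4 byte(s))
  byte[7]=0xBA cont=1 payload=0x3A=58: acc |= 58<<0 -> acc=58 shift=7
  byte[8]=0x35 cont=0 payload=0x35=53: acc |= 53<<7 -> acc=6842 shift=14 [end]
Varint 3: bytes[7:9] = BA 35 -> value 6842 (2 byte(s))
  byte[9]=0xC2 cont=1 payload=0x42=66: acc |= 66<<0 -> acc=66 shift=7
  byte[10]=0x22 cont=0 payload=0x22=34: acc |= 34<<7 -> acc=4418 shift=14 [end]
Varint 4: bytes[9:11] = C2 22 -> value 4418 (2 byte(s))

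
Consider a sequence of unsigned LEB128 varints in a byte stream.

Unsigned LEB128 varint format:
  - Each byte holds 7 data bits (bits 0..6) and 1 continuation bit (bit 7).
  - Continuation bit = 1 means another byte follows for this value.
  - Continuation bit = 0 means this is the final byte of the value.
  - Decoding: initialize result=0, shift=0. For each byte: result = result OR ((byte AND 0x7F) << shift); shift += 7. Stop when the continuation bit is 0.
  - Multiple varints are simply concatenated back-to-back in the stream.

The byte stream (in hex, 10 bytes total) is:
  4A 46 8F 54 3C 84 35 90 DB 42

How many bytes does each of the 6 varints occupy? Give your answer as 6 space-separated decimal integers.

Answer: 1 1 2 1 2 3

Derivation:
  byte[0]=0x4A cont=0 payload=0x4A=74: acc |= 74<<0 -> acc=74 shift=7 [end]
Varint 1: bytes[0:1] = 4A -> value 74 (1 byte(s))
  byte[1]=0x46 cont=0 payload=0x46=70: acc |= 70<<0 -> acc=70 shift=7 [end]
Varint 2: bytes[1:2] = 46 -> value 70 (1 byte(s))
  byte[2]=0x8F cont=1 payload=0x0F=15: acc |= 15<<0 -> acc=15 shift=7
  byte[3]=0x54 cont=0 payload=0x54=84: acc |= 84<<7 -> acc=10767 shift=14 [end]
Varint 3: bytes[2:4] = 8F 54 -> value 10767 (2 byte(s))
  byte[4]=0x3C cont=0 payload=0x3C=60: acc |= 60<<0 -> acc=60 shift=7 [end]
Varint 4: bytes[4:5] = 3C -> value 60 (1 byte(s))
  byte[5]=0x84 cont=1 payload=0x04=4: acc |= 4<<0 -> acc=4 shift=7
  byte[6]=0x35 cont=0 payload=0x35=53: acc |= 53<<7 -> acc=6788 shift=14 [end]
Varint 5: bytes[5:7] = 84 35 -> value 6788 (2 byte(s))
  byte[7]=0x90 cont=1 payload=0x10=16: acc |= 16<<0 -> acc=16 shift=7
  byte[8]=0xDB cont=1 payload=0x5B=91: acc |= 91<<7 -> acc=11664 shift=14
  byte[9]=0x42 cont=0 payload=0x42=66: acc |= 66<<14 -> acc=1093008 shift=21 [end]
Varint 6: bytes[7:10] = 90 DB 42 -> value 1093008 (3 byte(s))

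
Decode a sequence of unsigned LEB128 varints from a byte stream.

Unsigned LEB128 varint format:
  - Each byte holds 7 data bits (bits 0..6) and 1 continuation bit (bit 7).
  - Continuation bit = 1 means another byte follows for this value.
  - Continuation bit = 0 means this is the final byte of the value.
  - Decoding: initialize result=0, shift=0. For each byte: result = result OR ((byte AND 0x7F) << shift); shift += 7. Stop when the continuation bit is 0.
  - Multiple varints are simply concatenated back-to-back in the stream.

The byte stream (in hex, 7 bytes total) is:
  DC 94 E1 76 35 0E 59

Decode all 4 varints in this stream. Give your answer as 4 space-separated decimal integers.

Answer: 249055836 53 14 89

Derivation:
  byte[0]=0xDC cont=1 payload=0x5C=92: acc |= 92<<0 -> acc=92 shift=7
  byte[1]=0x94 cont=1 payload=0x14=20: acc |= 20<<7 -> acc=2652 shift=14
  byte[2]=0xE1 cont=1 payload=0x61=97: acc |= 97<<14 -> acc=1591900 shift=21
  byte[3]=0x76 cont=0 payload=0x76=118: acc |= 118<<21 -> acc=249055836 shift=28 [end]
Varint 1: bytes[0:4] = DC 94 E1 76 -> value 249055836 (4 byte(s))
  byte[4]=0x35 cont=0 payload=0x35=53: acc |= 53<<0 -> acc=53 shift=7 [end]
Varint 2: bytes[4:5] = 35 -> value 53 (1 byte(s))
  byte[5]=0x0E cont=0 payload=0x0E=14: acc |= 14<<0 -> acc=14 shift=7 [end]
Varint 3: bytes[5:6] = 0E -> value 14 (1 byte(s))
  byte[6]=0x59 cont=0 payload=0x59=89: acc |= 89<<0 -> acc=89 shift=7 [end]
Varint 4: bytes[6:7] = 59 -> value 89 (1 byte(s))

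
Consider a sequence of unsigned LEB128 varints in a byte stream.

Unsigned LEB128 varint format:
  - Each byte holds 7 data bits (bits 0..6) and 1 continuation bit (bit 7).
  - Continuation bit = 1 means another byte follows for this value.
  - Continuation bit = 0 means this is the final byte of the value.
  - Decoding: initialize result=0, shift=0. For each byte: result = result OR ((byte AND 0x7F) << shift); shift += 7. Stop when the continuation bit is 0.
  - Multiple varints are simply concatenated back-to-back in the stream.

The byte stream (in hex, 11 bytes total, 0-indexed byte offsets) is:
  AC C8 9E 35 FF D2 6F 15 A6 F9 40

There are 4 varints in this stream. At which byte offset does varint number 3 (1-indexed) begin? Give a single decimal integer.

  byte[0]=0xAC cont=1 payload=0x2C=44: acc |= 44<<0 -> acc=44 shift=7
  byte[1]=0xC8 cont=1 payload=0x48=72: acc |= 72<<7 -> acc=9260 shift=14
  byte[2]=0x9E cont=1 payload=0x1E=30: acc |= 30<<14 -> acc=500780 shift=21
  byte[3]=0x35 cont=0 payload=0x35=53: acc |= 53<<21 -> acc=111649836 shift=28 [end]
Varint 1: bytes[0:4] = AC C8 9E 35 -> value 111649836 (4 byte(s))
  byte[4]=0xFF cont=1 payload=0x7F=127: acc |= 127<<0 -> acc=127 shift=7
  byte[5]=0xD2 cont=1 payload=0x52=82: acc |= 82<<7 -> acc=10623 shift=14
  byte[6]=0x6F cont=0 payload=0x6F=111: acc |= 111<<14 -> acc=1829247 shift=21 [end]
Varint 2: bytes[4:7] = FF D2 6F -> value 1829247 (3 byte(s))
  byte[7]=0x15 cont=0 payload=0x15=21: acc |= 21<<0 -> acc=21 shift=7 [end]
Varint 3: bytes[7:8] = 15 -> value 21 (1 byte(s))
  byte[8]=0xA6 cont=1 payload=0x26=38: acc |= 38<<0 -> acc=38 shift=7
  byte[9]=0xF9 cont=1 payload=0x79=121: acc |= 121<<7 -> acc=15526 shift=14
  byte[10]=0x40 cont=0 payload=0x40=64: acc |= 64<<14 -> acc=1064102 shift=21 [end]
Varint 4: bytes[8:11] = A6 F9 40 -> value 1064102 (3 byte(s))

Answer: 7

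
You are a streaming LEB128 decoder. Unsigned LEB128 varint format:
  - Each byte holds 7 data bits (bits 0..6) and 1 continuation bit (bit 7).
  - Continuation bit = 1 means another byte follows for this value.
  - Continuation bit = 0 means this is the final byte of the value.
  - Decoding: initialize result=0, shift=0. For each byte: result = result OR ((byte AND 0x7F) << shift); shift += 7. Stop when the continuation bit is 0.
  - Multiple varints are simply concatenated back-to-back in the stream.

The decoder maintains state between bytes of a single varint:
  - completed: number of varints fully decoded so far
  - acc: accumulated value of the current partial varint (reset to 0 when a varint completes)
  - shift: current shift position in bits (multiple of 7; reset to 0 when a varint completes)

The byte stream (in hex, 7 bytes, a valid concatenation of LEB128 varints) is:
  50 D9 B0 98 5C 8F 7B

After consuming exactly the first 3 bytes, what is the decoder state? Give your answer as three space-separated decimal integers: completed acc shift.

Answer: 1 6233 14

Derivation:
byte[0]=0x50 cont=0 payload=0x50: varint #1 complete (value=80); reset -> completed=1 acc=0 shift=0
byte[1]=0xD9 cont=1 payload=0x59: acc |= 89<<0 -> completed=1 acc=89 shift=7
byte[2]=0xB0 cont=1 payload=0x30: acc |= 48<<7 -> completed=1 acc=6233 shift=14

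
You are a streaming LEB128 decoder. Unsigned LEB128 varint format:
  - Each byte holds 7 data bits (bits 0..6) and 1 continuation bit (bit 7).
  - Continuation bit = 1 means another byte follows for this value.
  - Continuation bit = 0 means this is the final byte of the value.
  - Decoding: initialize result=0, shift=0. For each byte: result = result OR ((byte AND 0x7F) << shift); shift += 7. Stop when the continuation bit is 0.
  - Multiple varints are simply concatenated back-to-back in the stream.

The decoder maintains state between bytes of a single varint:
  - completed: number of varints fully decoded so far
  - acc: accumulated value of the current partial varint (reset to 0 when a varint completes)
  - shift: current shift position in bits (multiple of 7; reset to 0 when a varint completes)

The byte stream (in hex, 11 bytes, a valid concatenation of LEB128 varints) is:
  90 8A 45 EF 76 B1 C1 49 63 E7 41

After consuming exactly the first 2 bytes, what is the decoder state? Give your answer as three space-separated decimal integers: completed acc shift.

byte[0]=0x90 cont=1 payload=0x10: acc |= 16<<0 -> completed=0 acc=16 shift=7
byte[1]=0x8A cont=1 payload=0x0A: acc |= 10<<7 -> completed=0 acc=1296 shift=14

Answer: 0 1296 14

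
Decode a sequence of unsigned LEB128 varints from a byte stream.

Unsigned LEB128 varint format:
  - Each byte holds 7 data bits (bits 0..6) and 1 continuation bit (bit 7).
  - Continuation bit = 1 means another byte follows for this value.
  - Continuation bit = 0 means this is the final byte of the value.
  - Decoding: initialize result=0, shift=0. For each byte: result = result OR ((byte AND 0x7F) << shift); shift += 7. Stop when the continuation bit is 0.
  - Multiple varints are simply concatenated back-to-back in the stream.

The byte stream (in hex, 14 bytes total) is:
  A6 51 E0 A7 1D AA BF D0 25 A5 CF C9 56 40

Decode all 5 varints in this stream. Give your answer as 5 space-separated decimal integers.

Answer: 10406 480224 78913450 181561253 64

Derivation:
  byte[0]=0xA6 cont=1 payload=0x26=38: acc |= 38<<0 -> acc=38 shift=7
  byte[1]=0x51 cont=0 payload=0x51=81: acc |= 81<<7 -> acc=10406 shift=14 [end]
Varint 1: bytes[0:2] = A6 51 -> value 10406 (2 byte(s))
  byte[2]=0xE0 cont=1 payload=0x60=96: acc |= 96<<0 -> acc=96 shift=7
  byte[3]=0xA7 cont=1 payload=0x27=39: acc |= 39<<7 -> acc=5088 shift=14
  byte[4]=0x1D cont=0 payload=0x1D=29: acc |= 29<<14 -> acc=480224 shift=21 [end]
Varint 2: bytes[2:5] = E0 A7 1D -> value 480224 (3 byte(s))
  byte[5]=0xAA cont=1 payload=0x2A=42: acc |= 42<<0 -> acc=42 shift=7
  byte[6]=0xBF cont=1 payload=0x3F=63: acc |= 63<<7 -> acc=8106 shift=14
  byte[7]=0xD0 cont=1 payload=0x50=80: acc |= 80<<14 -> acc=1318826 shift=21
  byte[8]=0x25 cont=0 payload=0x25=37: acc |= 37<<21 -> acc=78913450 shift=28 [end]
Varint 3: bytes[5:9] = AA BF D0 25 -> value 78913450 (4 byte(s))
  byte[9]=0xA5 cont=1 payload=0x25=37: acc |= 37<<0 -> acc=37 shift=7
  byte[10]=0xCF cont=1 payload=0x4F=79: acc |= 79<<7 -> acc=10149 shift=14
  byte[11]=0xC9 cont=1 payload=0x49=73: acc |= 73<<14 -> acc=1206181 shift=21
  byte[12]=0x56 cont=0 payload=0x56=86: acc |= 86<<21 -> acc=181561253 shift=28 [end]
Varint 4: bytes[9:13] = A5 CF C9 56 -> value 181561253 (4 byte(s))
  byte[13]=0x40 cont=0 payload=0x40=64: acc |= 64<<0 -> acc=64 shift=7 [end]
Varint 5: bytes[13:14] = 40 -> value 64 (1 byte(s))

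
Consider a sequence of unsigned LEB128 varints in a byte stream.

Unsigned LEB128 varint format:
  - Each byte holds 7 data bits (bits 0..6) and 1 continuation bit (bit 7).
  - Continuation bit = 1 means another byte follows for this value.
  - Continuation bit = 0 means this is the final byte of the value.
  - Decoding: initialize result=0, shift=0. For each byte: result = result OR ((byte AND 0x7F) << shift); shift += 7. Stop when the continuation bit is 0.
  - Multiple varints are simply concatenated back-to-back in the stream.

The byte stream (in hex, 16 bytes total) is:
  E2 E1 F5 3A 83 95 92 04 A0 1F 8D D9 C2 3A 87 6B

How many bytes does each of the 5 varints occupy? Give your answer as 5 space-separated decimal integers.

  byte[0]=0xE2 cont=1 payload=0x62=98: acc |= 98<<0 -> acc=98 shift=7
  byte[1]=0xE1 cont=1 payload=0x61=97: acc |= 97<<7 -> acc=12514 shift=14
  byte[2]=0xF5 cont=1 payload=0x75=117: acc |= 117<<14 -> acc=1929442 shift=21
  byte[3]=0x3A cont=0 payload=0x3A=58: acc |= 58<<21 -> acc=123564258 shift=28 [end]
Varint 1: bytes[0:4] = E2 E1 F5 3A -> value 123564258 (4 byte(s))
  byte[4]=0x83 cont=1 payload=0x03=3: acc |= 3<<0 -> acc=3 shift=7
  byte[5]=0x95 cont=1 payload=0x15=21: acc |= 21<<7 -> acc=2691 shift=14
  byte[6]=0x92 cont=1 payload=0x12=18: acc |= 18<<14 -> acc=297603 shift=21
  byte[7]=0x04 cont=0 payload=0x04=4: acc |= 4<<21 -> acc=8686211 shift=28 [end]
Varint 2: bytes[4:8] = 83 95 92 04 -> value 8686211 (4 byte(s))
  byte[8]=0xA0 cont=1 payload=0x20=32: acc |= 32<<0 -> acc=32 shift=7
  byte[9]=0x1F cont=0 payload=0x1F=31: acc |= 31<<7 -> acc=4000 shift=14 [end]
Varint 3: bytes[8:10] = A0 1F -> value 4000 (2 byte(s))
  byte[10]=0x8D cont=1 payload=0x0D=13: acc |= 13<<0 -> acc=13 shift=7
  byte[11]=0xD9 cont=1 payload=0x59=89: acc |= 89<<7 -> acc=11405 shift=14
  byte[12]=0xC2 cont=1 payload=0x42=66: acc |= 66<<14 -> acc=1092749 shift=21
  byte[13]=0x3A cont=0 payload=0x3A=58: acc |= 58<<21 -> acc=122727565 shift=28 [end]
Varint 4: bytes[10:14] = 8D D9 C2 3A -> value 122727565 (4 byte(s))
  byte[14]=0x87 cont=1 payload=0x07=7: acc |= 7<<0 -> acc=7 shift=7
  byte[15]=0x6B cont=0 payload=0x6B=107: acc |= 107<<7 -> acc=13703 shift=14 [end]
Varint 5: bytes[14:16] = 87 6B -> value 13703 (2 byte(s))

Answer: 4 4 2 4 2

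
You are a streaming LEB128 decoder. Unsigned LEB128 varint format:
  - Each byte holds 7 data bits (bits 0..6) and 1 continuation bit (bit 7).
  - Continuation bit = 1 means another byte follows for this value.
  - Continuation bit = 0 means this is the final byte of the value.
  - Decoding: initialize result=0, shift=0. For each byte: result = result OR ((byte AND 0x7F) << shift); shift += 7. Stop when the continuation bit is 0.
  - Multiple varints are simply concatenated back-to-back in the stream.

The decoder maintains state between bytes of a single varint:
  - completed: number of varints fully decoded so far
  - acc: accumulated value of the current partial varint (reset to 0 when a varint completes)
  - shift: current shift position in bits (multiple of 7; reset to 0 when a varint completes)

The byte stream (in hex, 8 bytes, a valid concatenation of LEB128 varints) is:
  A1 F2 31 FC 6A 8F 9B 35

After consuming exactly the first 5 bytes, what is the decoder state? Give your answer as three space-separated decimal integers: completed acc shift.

Answer: 2 0 0

Derivation:
byte[0]=0xA1 cont=1 payload=0x21: acc |= 33<<0 -> completed=0 acc=33 shift=7
byte[1]=0xF2 cont=1 payload=0x72: acc |= 114<<7 -> completed=0 acc=14625 shift=14
byte[2]=0x31 cont=0 payload=0x31: varint #1 complete (value=817441); reset -> completed=1 acc=0 shift=0
byte[3]=0xFC cont=1 payload=0x7C: acc |= 124<<0 -> completed=1 acc=124 shift=7
byte[4]=0x6A cont=0 payload=0x6A: varint #2 complete (value=13692); reset -> completed=2 acc=0 shift=0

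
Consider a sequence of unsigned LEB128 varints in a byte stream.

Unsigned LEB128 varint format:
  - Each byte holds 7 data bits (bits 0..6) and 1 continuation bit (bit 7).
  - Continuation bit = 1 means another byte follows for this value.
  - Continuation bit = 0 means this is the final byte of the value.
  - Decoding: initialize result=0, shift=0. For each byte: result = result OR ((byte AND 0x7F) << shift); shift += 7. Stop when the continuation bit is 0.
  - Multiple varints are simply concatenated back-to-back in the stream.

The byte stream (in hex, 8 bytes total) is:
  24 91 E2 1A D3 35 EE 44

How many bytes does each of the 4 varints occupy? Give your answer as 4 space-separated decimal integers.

  byte[0]=0x24 cont=0 payload=0x24=36: acc |= 36<<0 -> acc=36 shift=7 [end]
Varint 1: bytes[0:1] = 24 -> value 36 (1 byte(s))
  byte[1]=0x91 cont=1 payload=0x11=17: acc |= 17<<0 -> acc=17 shift=7
  byte[2]=0xE2 cont=1 payload=0x62=98: acc |= 98<<7 -> acc=12561 shift=14
  byte[3]=0x1A cont=0 payload=0x1A=26: acc |= 26<<14 -> acc=438545 shift=21 [end]
Varint 2: bytes[1:4] = 91 E2 1A -> value 438545 (3 byte(s))
  byte[4]=0xD3 cont=1 payload=0x53=83: acc |= 83<<0 -> acc=83 shift=7
  byte[5]=0x35 cont=0 payload=0x35=53: acc |= 53<<7 -> acc=6867 shift=14 [end]
Varint 3: bytes[4:6] = D3 35 -> value 6867 (2 byte(s))
  byte[6]=0xEE cont=1 payload=0x6E=110: acc |= 110<<0 -> acc=110 shift=7
  byte[7]=0x44 cont=0 payload=0x44=68: acc |= 68<<7 -> acc=8814 shift=14 [end]
Varint 4: bytes[6:8] = EE 44 -> value 8814 (2 byte(s))

Answer: 1 3 2 2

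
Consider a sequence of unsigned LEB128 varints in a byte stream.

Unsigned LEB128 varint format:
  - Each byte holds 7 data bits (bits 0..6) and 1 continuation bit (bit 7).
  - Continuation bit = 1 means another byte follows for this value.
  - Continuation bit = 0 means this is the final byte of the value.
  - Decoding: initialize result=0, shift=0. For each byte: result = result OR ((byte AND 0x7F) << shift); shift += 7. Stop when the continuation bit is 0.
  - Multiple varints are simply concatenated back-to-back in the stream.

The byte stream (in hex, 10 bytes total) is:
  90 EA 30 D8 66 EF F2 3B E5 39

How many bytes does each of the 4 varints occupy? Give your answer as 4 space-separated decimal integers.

Answer: 3 2 3 2

Derivation:
  byte[0]=0x90 cont=1 payload=0x10=16: acc |= 16<<0 -> acc=16 shift=7
  byte[1]=0xEA cont=1 payload=0x6A=106: acc |= 106<<7 -> acc=13584 shift=14
  byte[2]=0x30 cont=0 payload=0x30=48: acc |= 48<<14 -> acc=800016 shift=21 [end]
Varint 1: bytes[0:3] = 90 EA 30 -> value 800016 (3 byte(s))
  byte[3]=0xD8 cont=1 payload=0x58=88: acc |= 88<<0 -> acc=88 shift=7
  byte[4]=0x66 cont=0 payload=0x66=102: acc |= 102<<7 -> acc=13144 shift=14 [end]
Varint 2: bytes[3:5] = D8 66 -> value 13144 (2 byte(s))
  byte[5]=0xEF cont=1 payload=0x6F=111: acc |= 111<<0 -> acc=111 shift=7
  byte[6]=0xF2 cont=1 payload=0x72=114: acc |= 114<<7 -> acc=14703 shift=14
  byte[7]=0x3B cont=0 payload=0x3B=59: acc |= 59<<14 -> acc=981359 shift=21 [end]
Varint 3: bytes[5:8] = EF F2 3B -> value 981359 (3 byte(s))
  byte[8]=0xE5 cont=1 payload=0x65=101: acc |= 101<<0 -> acc=101 shift=7
  byte[9]=0x39 cont=0 payload=0x39=57: acc |= 57<<7 -> acc=7397 shift=14 [end]
Varint 4: bytes[8:10] = E5 39 -> value 7397 (2 byte(s))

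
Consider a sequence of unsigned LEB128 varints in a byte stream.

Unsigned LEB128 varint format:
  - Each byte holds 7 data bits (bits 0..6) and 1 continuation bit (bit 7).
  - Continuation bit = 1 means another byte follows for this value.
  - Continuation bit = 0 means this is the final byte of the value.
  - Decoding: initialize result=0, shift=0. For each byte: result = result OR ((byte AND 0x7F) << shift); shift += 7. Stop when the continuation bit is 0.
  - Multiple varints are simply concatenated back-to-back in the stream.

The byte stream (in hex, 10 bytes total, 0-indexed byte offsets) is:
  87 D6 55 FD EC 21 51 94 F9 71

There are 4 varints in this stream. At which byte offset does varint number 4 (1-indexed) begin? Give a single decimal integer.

  byte[0]=0x87 cont=1 payload=0x07=7: acc |= 7<<0 -> acc=7 shift=7
  byte[1]=0xD6 cont=1 payload=0x56=86: acc |= 86<<7 -> acc=11015 shift=14
  byte[2]=0x55 cont=0 payload=0x55=85: acc |= 85<<14 -> acc=1403655 shift=21 [end]
Varint 1: bytes[0:3] = 87 D6 55 -> value 1403655 (3 byte(s))
  byte[3]=0xFD cont=1 payload=0x7D=125: acc |= 125<<0 -> acc=125 shift=7
  byte[4]=0xEC cont=1 payload=0x6C=108: acc |= 108<<7 -> acc=13949 shift=14
  byte[5]=0x21 cont=0 payload=0x21=33: acc |= 33<<14 -> acc=554621 shift=21 [end]
Varint 2: bytes[3:6] = FD EC 21 -> value 554621 (3 byte(s))
  byte[6]=0x51 cont=0 payload=0x51=81: acc |= 81<<0 -> acc=81 shift=7 [end]
Varint 3: bytes[6:7] = 51 -> value 81 (1 byte(s))
  byte[7]=0x94 cont=1 payload=0x14=20: acc |= 20<<0 -> acc=20 shift=7
  byte[8]=0xF9 cont=1 payload=0x79=121: acc |= 121<<7 -> acc=15508 shift=14
  byte[9]=0x71 cont=0 payload=0x71=113: acc |= 113<<14 -> acc=1866900 shift=21 [end]
Varint 4: bytes[7:10] = 94 F9 71 -> value 1866900 (3 byte(s))

Answer: 7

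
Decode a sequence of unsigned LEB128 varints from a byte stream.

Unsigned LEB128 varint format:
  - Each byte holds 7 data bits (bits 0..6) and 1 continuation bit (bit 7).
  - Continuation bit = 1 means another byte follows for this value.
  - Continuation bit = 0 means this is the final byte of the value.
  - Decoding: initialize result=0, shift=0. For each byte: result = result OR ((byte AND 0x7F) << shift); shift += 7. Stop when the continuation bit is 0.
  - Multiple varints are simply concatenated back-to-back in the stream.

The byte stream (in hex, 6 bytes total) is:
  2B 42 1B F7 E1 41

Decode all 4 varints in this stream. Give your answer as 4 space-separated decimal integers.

Answer: 43 66 27 1077495

Derivation:
  byte[0]=0x2B cont=0 payload=0x2B=43: acc |= 43<<0 -> acc=43 shift=7 [end]
Varint 1: bytes[0:1] = 2B -> value 43 (1 byte(s))
  byte[1]=0x42 cont=0 payload=0x42=66: acc |= 66<<0 -> acc=66 shift=7 [end]
Varint 2: bytes[1:2] = 42 -> value 66 (1 byte(s))
  byte[2]=0x1B cont=0 payload=0x1B=27: acc |= 27<<0 -> acc=27 shift=7 [end]
Varint 3: bytes[2:3] = 1B -> value 27 (1 byte(s))
  byte[3]=0xF7 cont=1 payload=0x77=119: acc |= 119<<0 -> acc=119 shift=7
  byte[4]=0xE1 cont=1 payload=0x61=97: acc |= 97<<7 -> acc=12535 shift=14
  byte[5]=0x41 cont=0 payload=0x41=65: acc |= 65<<14 -> acc=1077495 shift=21 [end]
Varint 4: bytes[3:6] = F7 E1 41 -> value 1077495 (3 byte(s))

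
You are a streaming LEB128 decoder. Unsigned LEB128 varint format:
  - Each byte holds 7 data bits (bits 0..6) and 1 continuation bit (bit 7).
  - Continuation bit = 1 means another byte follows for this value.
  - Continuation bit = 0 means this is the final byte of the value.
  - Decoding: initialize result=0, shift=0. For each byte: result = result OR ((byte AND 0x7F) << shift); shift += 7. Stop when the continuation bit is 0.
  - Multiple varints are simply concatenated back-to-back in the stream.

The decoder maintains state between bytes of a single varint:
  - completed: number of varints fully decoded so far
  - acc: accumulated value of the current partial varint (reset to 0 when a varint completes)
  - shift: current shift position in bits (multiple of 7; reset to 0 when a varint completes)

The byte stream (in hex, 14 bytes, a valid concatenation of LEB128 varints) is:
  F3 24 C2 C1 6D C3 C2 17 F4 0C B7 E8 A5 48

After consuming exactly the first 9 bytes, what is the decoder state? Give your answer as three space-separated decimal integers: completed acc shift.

byte[0]=0xF3 cont=1 payload=0x73: acc |= 115<<0 -> completed=0 acc=115 shift=7
byte[1]=0x24 cont=0 payload=0x24: varint #1 complete (value=4723); reset -> completed=1 acc=0 shift=0
byte[2]=0xC2 cont=1 payload=0x42: acc |= 66<<0 -> completed=1 acc=66 shift=7
byte[3]=0xC1 cont=1 payload=0x41: acc |= 65<<7 -> completed=1 acc=8386 shift=14
byte[4]=0x6D cont=0 payload=0x6D: varint #2 complete (value=1794242); reset -> completed=2 acc=0 shift=0
byte[5]=0xC3 cont=1 payload=0x43: acc |= 67<<0 -> completed=2 acc=67 shift=7
byte[6]=0xC2 cont=1 payload=0x42: acc |= 66<<7 -> completed=2 acc=8515 shift=14
byte[7]=0x17 cont=0 payload=0x17: varint #3 complete (value=385347); reset -> completed=3 acc=0 shift=0
byte[8]=0xF4 cont=1 payload=0x74: acc |= 116<<0 -> completed=3 acc=116 shift=7

Answer: 3 116 7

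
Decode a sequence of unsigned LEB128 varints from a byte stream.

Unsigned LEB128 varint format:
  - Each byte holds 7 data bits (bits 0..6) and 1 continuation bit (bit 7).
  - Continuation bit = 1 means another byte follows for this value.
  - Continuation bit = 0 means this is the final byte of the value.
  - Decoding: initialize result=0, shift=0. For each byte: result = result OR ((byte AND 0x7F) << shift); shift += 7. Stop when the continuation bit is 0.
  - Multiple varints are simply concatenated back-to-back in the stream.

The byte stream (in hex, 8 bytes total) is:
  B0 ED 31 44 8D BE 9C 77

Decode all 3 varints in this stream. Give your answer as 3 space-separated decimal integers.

Answer: 816816 68 250027789

Derivation:
  byte[0]=0xB0 cont=1 payload=0x30=48: acc |= 48<<0 -> acc=48 shift=7
  byte[1]=0xED cont=1 payload=0x6D=109: acc |= 109<<7 -> acc=14000 shift=14
  byte[2]=0x31 cont=0 payload=0x31=49: acc |= 49<<14 -> acc=816816 shift=21 [end]
Varint 1: bytes[0:3] = B0 ED 31 -> value 816816 (3 byte(s))
  byte[3]=0x44 cont=0 payload=0x44=68: acc |= 68<<0 -> acc=68 shift=7 [end]
Varint 2: bytes[3:4] = 44 -> value 68 (1 byte(s))
  byte[4]=0x8D cont=1 payload=0x0D=13: acc |= 13<<0 -> acc=13 shift=7
  byte[5]=0xBE cont=1 payload=0x3E=62: acc |= 62<<7 -> acc=7949 shift=14
  byte[6]=0x9C cont=1 payload=0x1C=28: acc |= 28<<14 -> acc=466701 shift=21
  byte[7]=0x77 cont=0 payload=0x77=119: acc |= 119<<21 -> acc=250027789 shift=28 [end]
Varint 3: bytes[4:8] = 8D BE 9C 77 -> value 250027789 (4 byte(s))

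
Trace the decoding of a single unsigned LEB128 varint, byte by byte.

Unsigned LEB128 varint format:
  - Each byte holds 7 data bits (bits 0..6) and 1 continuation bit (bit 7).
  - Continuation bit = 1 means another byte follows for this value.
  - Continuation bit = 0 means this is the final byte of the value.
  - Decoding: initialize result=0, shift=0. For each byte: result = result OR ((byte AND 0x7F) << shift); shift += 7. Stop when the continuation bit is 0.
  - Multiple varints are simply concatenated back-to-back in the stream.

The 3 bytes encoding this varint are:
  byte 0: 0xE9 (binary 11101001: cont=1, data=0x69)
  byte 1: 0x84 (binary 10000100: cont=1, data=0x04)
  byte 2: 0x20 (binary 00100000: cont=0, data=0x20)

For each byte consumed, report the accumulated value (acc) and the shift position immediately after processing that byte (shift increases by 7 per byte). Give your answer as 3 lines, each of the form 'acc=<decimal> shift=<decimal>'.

byte 0=0xE9: payload=0x69=105, contrib = 105<<0 = 105; acc -> 105, shift -> 7
byte 1=0x84: payload=0x04=4, contrib = 4<<7 = 512; acc -> 617, shift -> 14
byte 2=0x20: payload=0x20=32, contrib = 32<<14 = 524288; acc -> 524905, shift -> 21

Answer: acc=105 shift=7
acc=617 shift=14
acc=524905 shift=21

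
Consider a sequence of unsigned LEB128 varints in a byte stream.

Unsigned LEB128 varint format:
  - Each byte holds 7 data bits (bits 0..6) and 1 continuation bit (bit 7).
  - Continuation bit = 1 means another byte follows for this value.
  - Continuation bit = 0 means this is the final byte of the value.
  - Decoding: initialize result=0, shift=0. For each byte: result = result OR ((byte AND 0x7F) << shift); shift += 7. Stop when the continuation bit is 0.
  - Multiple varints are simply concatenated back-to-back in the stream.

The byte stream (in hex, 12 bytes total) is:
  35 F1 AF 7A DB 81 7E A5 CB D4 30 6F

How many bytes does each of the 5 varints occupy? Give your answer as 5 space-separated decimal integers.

  byte[0]=0x35 cont=0 payload=0x35=53: acc |= 53<<0 -> acc=53 shift=7 [end]
Varint 1: bytes[0:1] = 35 -> value 53 (1 byte(s))
  byte[1]=0xF1 cont=1 payload=0x71=113: acc |= 113<<0 -> acc=113 shift=7
  byte[2]=0xAF cont=1 payload=0x2F=47: acc |= 47<<7 -> acc=6129 shift=14
  byte[3]=0x7A cont=0 payload=0x7A=122: acc |= 122<<14 -> acc=2004977 shift=21 [end]
Varint 2: bytes[1:4] = F1 AF 7A -> value 2004977 (3 byte(s))
  byte[4]=0xDB cont=1 payload=0x5B=91: acc |= 91<<0 -> acc=91 shift=7
  byte[5]=0x81 cont=1 payload=0x01=1: acc |= 1<<7 -> acc=219 shift=14
  byte[6]=0x7E cont=0 payload=0x7E=126: acc |= 126<<14 -> acc=2064603 shift=21 [end]
Varint 3: bytes[4:7] = DB 81 7E -> value 2064603 (3 byte(s))
  byte[7]=0xA5 cont=1 payload=0x25=37: acc |= 37<<0 -> acc=37 shift=7
  byte[8]=0xCB cont=1 payload=0x4B=75: acc |= 75<<7 -> acc=9637 shift=14
  byte[9]=0xD4 cont=1 payload=0x54=84: acc |= 84<<14 -> acc=1385893 shift=21
  byte[10]=0x30 cont=0 payload=0x30=48: acc |= 48<<21 -> acc=102049189 shift=28 [end]
Varint 4: bytes[7:11] = A5 CB D4 30 -> value 102049189 (4 byte(s))
  byte[11]=0x6F cont=0 payload=0x6F=111: acc |= 111<<0 -> acc=111 shift=7 [end]
Varint 5: bytes[11:12] = 6F -> value 111 (1 byte(s))

Answer: 1 3 3 4 1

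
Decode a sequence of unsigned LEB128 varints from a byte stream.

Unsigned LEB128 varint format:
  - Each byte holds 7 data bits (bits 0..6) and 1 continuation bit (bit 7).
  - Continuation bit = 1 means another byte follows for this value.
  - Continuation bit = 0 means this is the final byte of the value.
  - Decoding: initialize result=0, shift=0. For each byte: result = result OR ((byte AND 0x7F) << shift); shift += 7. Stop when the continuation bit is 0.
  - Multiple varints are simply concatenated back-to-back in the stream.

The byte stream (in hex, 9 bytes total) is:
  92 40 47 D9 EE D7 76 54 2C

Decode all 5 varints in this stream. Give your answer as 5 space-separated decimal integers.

Answer: 8210 71 248903513 84 44

Derivation:
  byte[0]=0x92 cont=1 payload=0x12=18: acc |= 18<<0 -> acc=18 shift=7
  byte[1]=0x40 cont=0 payload=0x40=64: acc |= 64<<7 -> acc=8210 shift=14 [end]
Varint 1: bytes[0:2] = 92 40 -> value 8210 (2 byte(s))
  byte[2]=0x47 cont=0 payload=0x47=71: acc |= 71<<0 -> acc=71 shift=7 [end]
Varint 2: bytes[2:3] = 47 -> value 71 (1 byte(s))
  byte[3]=0xD9 cont=1 payload=0x59=89: acc |= 89<<0 -> acc=89 shift=7
  byte[4]=0xEE cont=1 payload=0x6E=110: acc |= 110<<7 -> acc=14169 shift=14
  byte[5]=0xD7 cont=1 payload=0x57=87: acc |= 87<<14 -> acc=1439577 shift=21
  byte[6]=0x76 cont=0 payload=0x76=118: acc |= 118<<21 -> acc=248903513 shift=28 [end]
Varint 3: bytes[3:7] = D9 EE D7 76 -> value 248903513 (4 byte(s))
  byte[7]=0x54 cont=0 payload=0x54=84: acc |= 84<<0 -> acc=84 shift=7 [end]
Varint 4: bytes[7:8] = 54 -> value 84 (1 byte(s))
  byte[8]=0x2C cont=0 payload=0x2C=44: acc |= 44<<0 -> acc=44 shift=7 [end]
Varint 5: bytes[8:9] = 2C -> value 44 (1 byte(s))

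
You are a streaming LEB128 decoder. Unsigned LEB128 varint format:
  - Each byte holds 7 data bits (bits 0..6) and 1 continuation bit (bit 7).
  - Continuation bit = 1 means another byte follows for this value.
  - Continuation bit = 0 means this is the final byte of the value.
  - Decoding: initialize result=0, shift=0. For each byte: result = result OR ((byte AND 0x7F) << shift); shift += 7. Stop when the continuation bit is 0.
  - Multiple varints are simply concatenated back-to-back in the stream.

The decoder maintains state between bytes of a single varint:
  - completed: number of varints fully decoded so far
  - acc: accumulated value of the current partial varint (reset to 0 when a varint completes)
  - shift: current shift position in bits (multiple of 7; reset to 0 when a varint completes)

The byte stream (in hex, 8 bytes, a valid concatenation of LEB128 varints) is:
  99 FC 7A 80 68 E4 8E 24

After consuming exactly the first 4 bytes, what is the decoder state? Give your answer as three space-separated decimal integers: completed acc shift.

byte[0]=0x99 cont=1 payload=0x19: acc |= 25<<0 -> completed=0 acc=25 shift=7
byte[1]=0xFC cont=1 payload=0x7C: acc |= 124<<7 -> completed=0 acc=15897 shift=14
byte[2]=0x7A cont=0 payload=0x7A: varint #1 complete (value=2014745); reset -> completed=1 acc=0 shift=0
byte[3]=0x80 cont=1 payload=0x00: acc |= 0<<0 -> completed=1 acc=0 shift=7

Answer: 1 0 7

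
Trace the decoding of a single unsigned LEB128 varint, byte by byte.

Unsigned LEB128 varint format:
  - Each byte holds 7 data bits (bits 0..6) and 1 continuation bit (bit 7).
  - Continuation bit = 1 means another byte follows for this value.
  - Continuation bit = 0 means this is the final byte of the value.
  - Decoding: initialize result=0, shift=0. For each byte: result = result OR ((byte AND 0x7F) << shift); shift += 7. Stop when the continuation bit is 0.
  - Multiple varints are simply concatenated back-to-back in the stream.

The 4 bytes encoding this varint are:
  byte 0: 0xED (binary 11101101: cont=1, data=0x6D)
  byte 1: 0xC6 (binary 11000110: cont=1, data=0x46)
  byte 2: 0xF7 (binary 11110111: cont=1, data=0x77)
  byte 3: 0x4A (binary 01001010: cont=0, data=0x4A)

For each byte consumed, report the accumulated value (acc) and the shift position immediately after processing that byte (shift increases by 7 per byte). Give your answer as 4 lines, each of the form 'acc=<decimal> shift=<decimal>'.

Answer: acc=109 shift=7
acc=9069 shift=14
acc=1958765 shift=21
acc=157148013 shift=28

Derivation:
byte 0=0xED: payload=0x6D=109, contrib = 109<<0 = 109; acc -> 109, shift -> 7
byte 1=0xC6: payload=0x46=70, contrib = 70<<7 = 8960; acc -> 9069, shift -> 14
byte 2=0xF7: payload=0x77=119, contrib = 119<<14 = 1949696; acc -> 1958765, shift -> 21
byte 3=0x4A: payload=0x4A=74, contrib = 74<<21 = 155189248; acc -> 157148013, shift -> 28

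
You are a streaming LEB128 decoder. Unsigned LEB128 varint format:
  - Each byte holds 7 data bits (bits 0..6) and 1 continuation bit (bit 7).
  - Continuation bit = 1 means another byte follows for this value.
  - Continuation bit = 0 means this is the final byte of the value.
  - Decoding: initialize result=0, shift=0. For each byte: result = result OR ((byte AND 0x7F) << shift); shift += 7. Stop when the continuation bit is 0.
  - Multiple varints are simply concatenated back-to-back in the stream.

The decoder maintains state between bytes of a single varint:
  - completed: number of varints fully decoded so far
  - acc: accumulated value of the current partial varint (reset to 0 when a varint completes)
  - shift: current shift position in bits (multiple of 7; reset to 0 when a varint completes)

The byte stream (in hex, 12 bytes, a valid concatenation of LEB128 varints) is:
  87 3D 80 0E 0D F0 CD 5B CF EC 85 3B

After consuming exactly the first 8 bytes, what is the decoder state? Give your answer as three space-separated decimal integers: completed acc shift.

Answer: 4 0 0

Derivation:
byte[0]=0x87 cont=1 payload=0x07: acc |= 7<<0 -> completed=0 acc=7 shift=7
byte[1]=0x3D cont=0 payload=0x3D: varint #1 complete (value=7815); reset -> completed=1 acc=0 shift=0
byte[2]=0x80 cont=1 payload=0x00: acc |= 0<<0 -> completed=1 acc=0 shift=7
byte[3]=0x0E cont=0 payload=0x0E: varint #2 complete (value=1792); reset -> completed=2 acc=0 shift=0
byte[4]=0x0D cont=0 payload=0x0D: varint #3 complete (value=13); reset -> completed=3 acc=0 shift=0
byte[5]=0xF0 cont=1 payload=0x70: acc |= 112<<0 -> completed=3 acc=112 shift=7
byte[6]=0xCD cont=1 payload=0x4D: acc |= 77<<7 -> completed=3 acc=9968 shift=14
byte[7]=0x5B cont=0 payload=0x5B: varint #4 complete (value=1500912); reset -> completed=4 acc=0 shift=0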